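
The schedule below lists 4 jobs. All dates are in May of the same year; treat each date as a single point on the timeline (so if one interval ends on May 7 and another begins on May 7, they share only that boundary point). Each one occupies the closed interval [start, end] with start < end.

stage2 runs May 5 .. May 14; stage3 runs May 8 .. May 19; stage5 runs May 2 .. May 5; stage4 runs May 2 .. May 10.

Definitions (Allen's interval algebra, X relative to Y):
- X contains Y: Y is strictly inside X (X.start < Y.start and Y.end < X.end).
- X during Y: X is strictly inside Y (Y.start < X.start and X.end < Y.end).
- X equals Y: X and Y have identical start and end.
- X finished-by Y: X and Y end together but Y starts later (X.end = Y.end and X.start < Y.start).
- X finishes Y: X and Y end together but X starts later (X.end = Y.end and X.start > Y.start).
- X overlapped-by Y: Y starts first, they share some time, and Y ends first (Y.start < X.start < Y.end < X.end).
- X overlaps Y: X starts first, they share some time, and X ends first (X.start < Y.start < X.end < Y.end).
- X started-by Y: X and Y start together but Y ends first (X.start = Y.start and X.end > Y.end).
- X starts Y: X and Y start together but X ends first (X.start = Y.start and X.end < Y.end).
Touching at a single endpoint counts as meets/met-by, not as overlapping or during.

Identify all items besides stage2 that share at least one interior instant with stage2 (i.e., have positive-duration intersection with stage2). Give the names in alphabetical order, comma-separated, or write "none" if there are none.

stage3, stage4

Target stage2 = [May 5, May 14].
stage3 [May 8, May 19] → overlapped-by → yes.
stage4 [May 2, May 10] → overlaps → yes.
stage5 [May 2, May 5] → meets → no.
Result: stage3, stage4.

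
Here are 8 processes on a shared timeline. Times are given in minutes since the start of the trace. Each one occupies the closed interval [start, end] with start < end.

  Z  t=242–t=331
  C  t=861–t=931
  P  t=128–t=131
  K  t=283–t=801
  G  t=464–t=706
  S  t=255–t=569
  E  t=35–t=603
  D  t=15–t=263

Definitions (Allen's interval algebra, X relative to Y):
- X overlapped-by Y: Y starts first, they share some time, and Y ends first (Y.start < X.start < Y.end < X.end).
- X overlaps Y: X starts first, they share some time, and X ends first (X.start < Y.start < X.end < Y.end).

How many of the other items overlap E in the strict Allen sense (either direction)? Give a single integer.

3

Target E = [t=35, t=603].
C [t=861, t=931] → after → no.
D [t=15, t=263] → overlaps → counts.
G [t=464, t=706] → overlapped-by → counts.
K [t=283, t=801] → overlapped-by → counts.
P [t=128, t=131] → during → no.
S [t=255, t=569] → during → no.
Z [t=242, t=331] → during → no.
Total: 3.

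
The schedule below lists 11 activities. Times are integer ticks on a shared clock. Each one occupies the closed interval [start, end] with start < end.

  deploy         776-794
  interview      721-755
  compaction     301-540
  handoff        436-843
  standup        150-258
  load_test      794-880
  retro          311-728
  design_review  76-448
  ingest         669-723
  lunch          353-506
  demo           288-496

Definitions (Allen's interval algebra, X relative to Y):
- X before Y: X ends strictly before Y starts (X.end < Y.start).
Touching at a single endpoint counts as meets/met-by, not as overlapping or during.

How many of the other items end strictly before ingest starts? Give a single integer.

Target ingest = [669, 723].
compaction [301, 540] → before → counts.
demo [288, 496] → before → counts.
deploy [776, 794] → after → no.
design_review [76, 448] → before → counts.
handoff [436, 843] → contains → no.
interview [721, 755] → overlapped-by → no.
load_test [794, 880] → after → no.
lunch [353, 506] → before → counts.
retro [311, 728] → contains → no.
standup [150, 258] → before → counts.
Total: 5.

5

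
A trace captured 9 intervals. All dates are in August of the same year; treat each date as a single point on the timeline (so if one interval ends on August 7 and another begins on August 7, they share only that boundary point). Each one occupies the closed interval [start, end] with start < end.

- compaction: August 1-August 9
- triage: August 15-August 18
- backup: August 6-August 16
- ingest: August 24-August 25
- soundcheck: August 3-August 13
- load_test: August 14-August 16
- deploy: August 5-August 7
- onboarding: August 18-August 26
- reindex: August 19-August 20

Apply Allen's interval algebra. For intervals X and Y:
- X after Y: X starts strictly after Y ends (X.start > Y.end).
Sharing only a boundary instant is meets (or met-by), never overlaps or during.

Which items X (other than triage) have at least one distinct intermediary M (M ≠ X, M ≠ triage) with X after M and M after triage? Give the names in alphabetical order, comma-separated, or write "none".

ingest

Target triage = [August 15, August 18].
Intermediaries M with M after triage: ingest, reindex.
Via ingest — items with X after ingest: none.
Via reindex — items with X after reindex: ingest.
Union: ingest.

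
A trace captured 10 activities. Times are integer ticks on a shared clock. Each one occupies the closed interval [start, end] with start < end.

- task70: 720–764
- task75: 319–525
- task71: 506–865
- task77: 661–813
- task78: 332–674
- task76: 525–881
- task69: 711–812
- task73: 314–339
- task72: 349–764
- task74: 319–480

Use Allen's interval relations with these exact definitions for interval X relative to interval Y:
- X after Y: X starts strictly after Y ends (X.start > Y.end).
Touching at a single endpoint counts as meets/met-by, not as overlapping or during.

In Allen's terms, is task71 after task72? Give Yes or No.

No

task71 = [506, 865], task72 = [349, 764].
Actual relation of task71 to task72: overlapped-by.
Asked whether 'after' holds → No.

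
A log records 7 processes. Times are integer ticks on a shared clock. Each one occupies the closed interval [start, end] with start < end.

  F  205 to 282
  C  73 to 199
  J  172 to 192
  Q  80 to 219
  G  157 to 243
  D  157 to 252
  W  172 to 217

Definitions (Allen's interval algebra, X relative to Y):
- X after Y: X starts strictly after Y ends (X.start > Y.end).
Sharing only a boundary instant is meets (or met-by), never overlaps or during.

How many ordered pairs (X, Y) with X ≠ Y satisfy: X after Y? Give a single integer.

Checking all 42 ordered pairs for relation 'after'; matching pairs in alphabetical order:
(F, C): F after C ✓
(F, J): F after J ✓
Count: 2.

2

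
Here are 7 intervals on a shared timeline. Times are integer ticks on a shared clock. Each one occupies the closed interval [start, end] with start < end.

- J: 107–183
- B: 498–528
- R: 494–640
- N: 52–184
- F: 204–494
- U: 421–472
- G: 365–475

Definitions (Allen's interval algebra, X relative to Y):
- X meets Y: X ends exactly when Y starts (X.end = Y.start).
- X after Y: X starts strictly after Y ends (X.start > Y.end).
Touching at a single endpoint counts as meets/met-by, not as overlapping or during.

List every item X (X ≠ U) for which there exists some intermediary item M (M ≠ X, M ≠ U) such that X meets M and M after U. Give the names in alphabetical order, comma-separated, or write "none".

Target U = [421, 472].
Intermediaries M with M after U: B, R.
Via B — items with X meets B: none.
Via R — items with X meets R: F.
Union: F.

F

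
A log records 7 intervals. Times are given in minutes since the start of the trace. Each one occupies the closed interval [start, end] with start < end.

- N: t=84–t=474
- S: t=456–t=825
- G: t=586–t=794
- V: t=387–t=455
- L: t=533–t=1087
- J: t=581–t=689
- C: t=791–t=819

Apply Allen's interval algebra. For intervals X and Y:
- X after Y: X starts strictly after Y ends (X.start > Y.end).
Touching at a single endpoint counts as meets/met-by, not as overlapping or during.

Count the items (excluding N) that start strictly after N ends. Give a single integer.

4

Target N = [t=84, t=474].
C [t=791, t=819] → after → counts.
G [t=586, t=794] → after → counts.
J [t=581, t=689] → after → counts.
L [t=533, t=1087] → after → counts.
S [t=456, t=825] → overlapped-by → no.
V [t=387, t=455] → during → no.
Total: 4.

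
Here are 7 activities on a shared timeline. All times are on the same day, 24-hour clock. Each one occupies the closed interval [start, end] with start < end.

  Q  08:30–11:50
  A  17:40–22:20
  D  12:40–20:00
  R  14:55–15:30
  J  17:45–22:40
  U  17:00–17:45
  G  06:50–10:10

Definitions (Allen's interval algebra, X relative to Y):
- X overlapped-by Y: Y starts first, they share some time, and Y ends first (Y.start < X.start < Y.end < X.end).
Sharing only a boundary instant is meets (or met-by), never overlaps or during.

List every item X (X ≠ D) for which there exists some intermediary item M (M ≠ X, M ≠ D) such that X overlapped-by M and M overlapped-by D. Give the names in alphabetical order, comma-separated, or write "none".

Target D = [12:40, 20:00].
Intermediaries M with M overlapped-by D: A, J.
Via A — items with X overlapped-by A: J.
Via J — items with X overlapped-by J: none.
Union: J.

J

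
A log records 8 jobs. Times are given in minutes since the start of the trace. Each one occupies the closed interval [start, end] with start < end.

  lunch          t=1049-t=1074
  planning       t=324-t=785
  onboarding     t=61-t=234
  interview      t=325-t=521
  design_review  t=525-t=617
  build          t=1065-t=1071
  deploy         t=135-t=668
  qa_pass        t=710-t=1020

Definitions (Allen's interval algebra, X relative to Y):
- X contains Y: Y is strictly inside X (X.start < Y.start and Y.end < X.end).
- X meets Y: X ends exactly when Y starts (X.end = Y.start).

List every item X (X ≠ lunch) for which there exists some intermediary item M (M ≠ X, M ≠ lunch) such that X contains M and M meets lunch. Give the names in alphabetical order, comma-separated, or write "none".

Target lunch = [t=1049, t=1074].
Intermediaries M with M meets lunch: none.
Union: none.

none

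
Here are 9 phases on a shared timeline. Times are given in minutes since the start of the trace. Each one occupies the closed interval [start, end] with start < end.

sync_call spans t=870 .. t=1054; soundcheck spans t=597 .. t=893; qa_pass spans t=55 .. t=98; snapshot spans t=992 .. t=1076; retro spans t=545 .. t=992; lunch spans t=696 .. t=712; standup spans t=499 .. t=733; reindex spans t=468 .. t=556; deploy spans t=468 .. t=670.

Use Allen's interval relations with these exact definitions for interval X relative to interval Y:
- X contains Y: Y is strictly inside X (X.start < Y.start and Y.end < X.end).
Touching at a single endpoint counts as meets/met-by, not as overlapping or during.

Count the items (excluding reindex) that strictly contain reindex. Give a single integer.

0

Target reindex = [t=468, t=556].
deploy [t=468, t=670] → started-by → no.
lunch [t=696, t=712] → after → no.
qa_pass [t=55, t=98] → before → no.
retro [t=545, t=992] → overlapped-by → no.
snapshot [t=992, t=1076] → after → no.
soundcheck [t=597, t=893] → after → no.
standup [t=499, t=733] → overlapped-by → no.
sync_call [t=870, t=1054] → after → no.
Total: 0.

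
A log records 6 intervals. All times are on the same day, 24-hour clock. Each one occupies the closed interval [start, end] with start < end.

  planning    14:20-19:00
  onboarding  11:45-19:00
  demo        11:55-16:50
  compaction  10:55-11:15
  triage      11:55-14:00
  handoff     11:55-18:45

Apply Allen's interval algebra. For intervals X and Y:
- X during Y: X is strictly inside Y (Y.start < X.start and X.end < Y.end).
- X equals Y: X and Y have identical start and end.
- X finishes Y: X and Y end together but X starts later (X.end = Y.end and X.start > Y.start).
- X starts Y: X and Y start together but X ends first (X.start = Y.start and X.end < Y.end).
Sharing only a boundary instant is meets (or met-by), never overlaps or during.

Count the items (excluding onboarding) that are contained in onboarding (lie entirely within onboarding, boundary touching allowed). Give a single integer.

4

Target onboarding = [11:45, 19:00].
compaction [10:55, 11:15] → before → no.
demo [11:55, 16:50] → during → counts.
handoff [11:55, 18:45] → during → counts.
planning [14:20, 19:00] → finishes → counts.
triage [11:55, 14:00] → during → counts.
Total: 4.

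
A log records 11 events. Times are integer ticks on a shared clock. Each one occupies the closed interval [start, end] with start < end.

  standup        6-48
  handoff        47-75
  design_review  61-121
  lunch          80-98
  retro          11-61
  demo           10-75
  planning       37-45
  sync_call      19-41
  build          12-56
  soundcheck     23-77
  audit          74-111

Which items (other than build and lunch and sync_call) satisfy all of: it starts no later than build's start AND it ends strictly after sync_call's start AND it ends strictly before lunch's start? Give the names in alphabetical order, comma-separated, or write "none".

demo, retro, standup

Conditions: its start is no later than build's start (X.start <= 12) AND its end is strictly after sync_call's start (X.end > 19) AND its end is strictly before lunch's start (X.end < 80).
audit: start 74 <= 12? ✗; end 111 > 19? ✓; end 111 < 80? ✗ → no.
demo: start 10 <= 12? ✓; end 75 > 19? ✓; end 75 < 80? ✓ → yes.
design_review: start 61 <= 12? ✗; end 121 > 19? ✓; end 121 < 80? ✗ → no.
handoff: start 47 <= 12? ✗; end 75 > 19? ✓; end 75 < 80? ✓ → no.
planning: start 37 <= 12? ✗; end 45 > 19? ✓; end 45 < 80? ✓ → no.
retro: start 11 <= 12? ✓; end 61 > 19? ✓; end 61 < 80? ✓ → yes.
soundcheck: start 23 <= 12? ✗; end 77 > 19? ✓; end 77 < 80? ✓ → no.
standup: start 6 <= 12? ✓; end 48 > 19? ✓; end 48 < 80? ✓ → yes.
Result: demo, retro, standup.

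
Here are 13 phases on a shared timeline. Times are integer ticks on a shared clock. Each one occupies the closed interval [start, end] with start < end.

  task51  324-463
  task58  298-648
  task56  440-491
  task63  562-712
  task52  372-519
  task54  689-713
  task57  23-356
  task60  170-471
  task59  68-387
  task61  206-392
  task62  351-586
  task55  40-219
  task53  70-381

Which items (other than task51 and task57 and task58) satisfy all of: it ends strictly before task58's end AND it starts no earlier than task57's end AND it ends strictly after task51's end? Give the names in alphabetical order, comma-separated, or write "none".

task52, task56

Conditions: its end is strictly before task58's end (X.end < 648) AND its start is no earlier than task57's end (X.start >= 356) AND its end is strictly after task51's end (X.end > 463).
task52: end 519 < 648? ✓; start 372 >= 356? ✓; end 519 > 463? ✓ → yes.
task53: end 381 < 648? ✓; start 70 >= 356? ✗; end 381 > 463? ✗ → no.
task54: end 713 < 648? ✗; start 689 >= 356? ✓; end 713 > 463? ✓ → no.
task55: end 219 < 648? ✓; start 40 >= 356? ✗; end 219 > 463? ✗ → no.
task56: end 491 < 648? ✓; start 440 >= 356? ✓; end 491 > 463? ✓ → yes.
task59: end 387 < 648? ✓; start 68 >= 356? ✗; end 387 > 463? ✗ → no.
task60: end 471 < 648? ✓; start 170 >= 356? ✗; end 471 > 463? ✓ → no.
task61: end 392 < 648? ✓; start 206 >= 356? ✗; end 392 > 463? ✗ → no.
task62: end 586 < 648? ✓; start 351 >= 356? ✗; end 586 > 463? ✓ → no.
task63: end 712 < 648? ✗; start 562 >= 356? ✓; end 712 > 463? ✓ → no.
Result: task52, task56.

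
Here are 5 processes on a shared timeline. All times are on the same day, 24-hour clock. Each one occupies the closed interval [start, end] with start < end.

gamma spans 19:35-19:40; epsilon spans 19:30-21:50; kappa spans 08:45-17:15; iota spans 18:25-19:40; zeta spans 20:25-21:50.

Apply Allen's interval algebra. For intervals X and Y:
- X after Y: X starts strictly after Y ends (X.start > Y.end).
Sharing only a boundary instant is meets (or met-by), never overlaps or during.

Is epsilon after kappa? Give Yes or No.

Yes

epsilon = [19:30, 21:50], kappa = [08:45, 17:15].
Actual relation of epsilon to kappa: after.
Asked whether 'after' holds → Yes.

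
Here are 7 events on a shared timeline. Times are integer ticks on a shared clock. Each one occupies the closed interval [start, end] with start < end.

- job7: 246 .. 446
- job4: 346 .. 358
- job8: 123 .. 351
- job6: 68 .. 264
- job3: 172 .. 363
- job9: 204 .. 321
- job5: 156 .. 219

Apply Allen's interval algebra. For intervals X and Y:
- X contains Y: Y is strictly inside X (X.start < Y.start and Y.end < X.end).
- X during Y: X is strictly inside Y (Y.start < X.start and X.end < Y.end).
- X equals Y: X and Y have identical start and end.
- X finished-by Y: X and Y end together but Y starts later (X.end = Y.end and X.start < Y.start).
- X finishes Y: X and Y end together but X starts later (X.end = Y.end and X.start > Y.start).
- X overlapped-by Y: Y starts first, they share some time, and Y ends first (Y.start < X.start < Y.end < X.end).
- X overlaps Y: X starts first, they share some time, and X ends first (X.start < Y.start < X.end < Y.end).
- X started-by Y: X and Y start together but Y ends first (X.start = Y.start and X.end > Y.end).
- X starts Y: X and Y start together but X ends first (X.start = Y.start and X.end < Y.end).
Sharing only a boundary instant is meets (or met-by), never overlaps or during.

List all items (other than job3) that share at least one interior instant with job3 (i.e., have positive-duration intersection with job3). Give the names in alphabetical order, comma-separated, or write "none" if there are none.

job4, job5, job6, job7, job8, job9

Target job3 = [172, 363].
job4 [346, 358] → during → yes.
job5 [156, 219] → overlaps → yes.
job6 [68, 264] → overlaps → yes.
job7 [246, 446] → overlapped-by → yes.
job8 [123, 351] → overlaps → yes.
job9 [204, 321] → during → yes.
Result: job4, job5, job6, job7, job8, job9.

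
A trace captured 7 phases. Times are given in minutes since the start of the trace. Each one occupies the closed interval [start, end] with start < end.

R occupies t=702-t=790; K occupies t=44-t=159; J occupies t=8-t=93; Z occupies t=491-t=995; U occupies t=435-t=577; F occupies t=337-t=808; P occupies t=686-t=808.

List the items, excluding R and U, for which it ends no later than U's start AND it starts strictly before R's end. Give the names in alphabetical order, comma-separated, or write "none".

Conditions: its end is no later than U's start (X.end <= t=435) AND its start is strictly before R's end (X.start < t=790).
F: end t=808 <= t=435? ✗; start t=337 < t=790? ✓ → no.
J: end t=93 <= t=435? ✓; start t=8 < t=790? ✓ → yes.
K: end t=159 <= t=435? ✓; start t=44 < t=790? ✓ → yes.
P: end t=808 <= t=435? ✗; start t=686 < t=790? ✓ → no.
Z: end t=995 <= t=435? ✗; start t=491 < t=790? ✓ → no.
Result: J, K.

J, K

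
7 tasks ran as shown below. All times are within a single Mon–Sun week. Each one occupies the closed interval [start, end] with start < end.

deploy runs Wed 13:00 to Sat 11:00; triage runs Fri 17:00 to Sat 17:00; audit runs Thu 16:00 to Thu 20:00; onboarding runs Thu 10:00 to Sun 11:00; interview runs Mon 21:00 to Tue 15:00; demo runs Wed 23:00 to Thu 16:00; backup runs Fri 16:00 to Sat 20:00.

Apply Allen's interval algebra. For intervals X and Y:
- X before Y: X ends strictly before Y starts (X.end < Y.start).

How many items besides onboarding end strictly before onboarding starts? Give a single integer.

Target onboarding = [Thu 10:00, Sun 11:00].
audit [Thu 16:00, Thu 20:00] → during → no.
backup [Fri 16:00, Sat 20:00] → during → no.
demo [Wed 23:00, Thu 16:00] → overlaps → no.
deploy [Wed 13:00, Sat 11:00] → overlaps → no.
interview [Mon 21:00, Tue 15:00] → before → counts.
triage [Fri 17:00, Sat 17:00] → during → no.
Total: 1.

1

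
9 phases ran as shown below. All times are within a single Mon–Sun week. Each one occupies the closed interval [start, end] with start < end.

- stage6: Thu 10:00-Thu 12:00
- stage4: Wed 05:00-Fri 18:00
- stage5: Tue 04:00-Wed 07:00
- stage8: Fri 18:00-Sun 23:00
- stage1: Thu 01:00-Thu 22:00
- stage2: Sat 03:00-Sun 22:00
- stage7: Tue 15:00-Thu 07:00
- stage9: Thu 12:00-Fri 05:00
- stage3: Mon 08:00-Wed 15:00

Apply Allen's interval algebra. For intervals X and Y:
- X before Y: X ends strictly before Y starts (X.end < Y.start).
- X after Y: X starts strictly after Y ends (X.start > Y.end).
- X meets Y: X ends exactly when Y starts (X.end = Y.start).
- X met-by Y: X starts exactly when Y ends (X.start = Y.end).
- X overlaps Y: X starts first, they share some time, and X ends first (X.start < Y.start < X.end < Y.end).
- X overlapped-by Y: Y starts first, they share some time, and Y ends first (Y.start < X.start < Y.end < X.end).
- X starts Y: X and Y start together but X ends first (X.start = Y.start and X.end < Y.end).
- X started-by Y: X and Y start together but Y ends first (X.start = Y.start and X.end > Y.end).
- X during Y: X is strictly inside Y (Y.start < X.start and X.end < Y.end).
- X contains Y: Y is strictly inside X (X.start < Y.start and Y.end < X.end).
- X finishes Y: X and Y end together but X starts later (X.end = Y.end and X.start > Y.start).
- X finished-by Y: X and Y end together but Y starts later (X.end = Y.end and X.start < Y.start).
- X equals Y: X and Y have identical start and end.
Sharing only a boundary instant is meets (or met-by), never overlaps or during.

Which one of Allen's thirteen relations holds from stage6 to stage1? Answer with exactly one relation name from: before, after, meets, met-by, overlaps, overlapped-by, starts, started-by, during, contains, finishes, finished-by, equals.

stage6 = [Thu 10:00, Thu 12:00]; stage1 = [Thu 01:00, Thu 22:00].
Compare endpoints: stage6.start > stage1.start, stage6.start < stage1.end, stage6.end > stage1.start, stage6.end < stage1.end.
That pattern is 'during'.

during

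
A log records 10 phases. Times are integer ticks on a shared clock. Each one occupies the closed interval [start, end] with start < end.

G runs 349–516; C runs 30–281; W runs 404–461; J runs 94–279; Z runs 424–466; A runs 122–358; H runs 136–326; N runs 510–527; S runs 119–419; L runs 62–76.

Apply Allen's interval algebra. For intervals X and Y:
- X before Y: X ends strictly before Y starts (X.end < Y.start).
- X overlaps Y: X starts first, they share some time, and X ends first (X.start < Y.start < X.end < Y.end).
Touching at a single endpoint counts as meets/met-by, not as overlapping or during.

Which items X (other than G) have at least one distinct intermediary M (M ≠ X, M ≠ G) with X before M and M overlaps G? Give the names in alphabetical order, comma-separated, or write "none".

L

Target G = [349, 516].
Intermediaries M with M overlaps G: A, S.
Via A — items with X before A: L.
Via S — items with X before S: L.
Union: L.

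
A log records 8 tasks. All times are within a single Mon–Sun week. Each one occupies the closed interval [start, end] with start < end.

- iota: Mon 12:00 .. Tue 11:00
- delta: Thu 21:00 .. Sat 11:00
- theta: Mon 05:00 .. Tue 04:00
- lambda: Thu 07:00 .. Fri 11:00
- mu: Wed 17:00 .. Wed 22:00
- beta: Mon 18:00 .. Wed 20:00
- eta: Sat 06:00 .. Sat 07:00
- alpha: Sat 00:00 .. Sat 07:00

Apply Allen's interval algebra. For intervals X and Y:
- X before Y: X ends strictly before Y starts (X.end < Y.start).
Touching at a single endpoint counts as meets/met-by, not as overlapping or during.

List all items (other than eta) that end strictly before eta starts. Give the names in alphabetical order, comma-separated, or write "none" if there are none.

Target eta = [Sat 06:00, Sat 07:00].
alpha [Sat 00:00, Sat 07:00] → finished-by → no.
beta [Mon 18:00, Wed 20:00] → before → yes.
delta [Thu 21:00, Sat 11:00] → contains → no.
iota [Mon 12:00, Tue 11:00] → before → yes.
lambda [Thu 07:00, Fri 11:00] → before → yes.
mu [Wed 17:00, Wed 22:00] → before → yes.
theta [Mon 05:00, Tue 04:00] → before → yes.
Result: beta, iota, lambda, mu, theta.

beta, iota, lambda, mu, theta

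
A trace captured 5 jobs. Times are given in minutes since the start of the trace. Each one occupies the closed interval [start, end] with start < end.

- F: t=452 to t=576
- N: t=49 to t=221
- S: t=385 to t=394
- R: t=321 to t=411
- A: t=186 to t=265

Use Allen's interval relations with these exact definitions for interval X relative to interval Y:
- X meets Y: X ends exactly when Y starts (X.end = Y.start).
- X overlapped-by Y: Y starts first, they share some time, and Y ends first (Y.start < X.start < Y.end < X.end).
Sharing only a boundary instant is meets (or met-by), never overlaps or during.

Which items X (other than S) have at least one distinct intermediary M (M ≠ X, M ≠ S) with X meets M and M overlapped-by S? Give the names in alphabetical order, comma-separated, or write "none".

Target S = [t=385, t=394].
Intermediaries M with M overlapped-by S: none.
Union: none.

none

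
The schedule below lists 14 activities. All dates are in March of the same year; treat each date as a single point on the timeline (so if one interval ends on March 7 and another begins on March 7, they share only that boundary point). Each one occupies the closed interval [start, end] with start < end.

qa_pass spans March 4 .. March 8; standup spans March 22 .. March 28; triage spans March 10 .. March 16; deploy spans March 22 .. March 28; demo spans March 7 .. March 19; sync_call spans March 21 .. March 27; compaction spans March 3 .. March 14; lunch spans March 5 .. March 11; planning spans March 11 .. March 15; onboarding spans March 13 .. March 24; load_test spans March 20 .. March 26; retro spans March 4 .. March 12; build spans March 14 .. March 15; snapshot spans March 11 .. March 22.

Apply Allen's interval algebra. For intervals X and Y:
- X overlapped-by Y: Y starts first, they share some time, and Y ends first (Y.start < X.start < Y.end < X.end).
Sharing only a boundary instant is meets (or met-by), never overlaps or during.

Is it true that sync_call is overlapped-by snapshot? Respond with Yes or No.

Yes

sync_call = [March 21, March 27], snapshot = [March 11, March 22].
Actual relation of sync_call to snapshot: overlapped-by.
Asked whether 'overlapped-by' holds → Yes.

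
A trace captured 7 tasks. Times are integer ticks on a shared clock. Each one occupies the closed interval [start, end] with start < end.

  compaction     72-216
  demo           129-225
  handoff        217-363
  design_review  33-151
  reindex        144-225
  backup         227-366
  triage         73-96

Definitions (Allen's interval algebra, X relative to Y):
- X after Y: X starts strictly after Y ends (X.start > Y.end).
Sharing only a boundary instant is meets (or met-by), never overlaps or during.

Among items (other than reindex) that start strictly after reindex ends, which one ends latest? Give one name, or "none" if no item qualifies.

backup

Target reindex = [144, 225].
backup [227, 366] → after → candidate.
compaction [72, 216] → overlaps → excluded.
demo [129, 225] → finished-by → excluded.
design_review [33, 151] → overlaps → excluded.
handoff [217, 363] → overlapped-by → excluded.
triage [73, 96] → before → excluded.
Among candidates, latest end is 366 → backup.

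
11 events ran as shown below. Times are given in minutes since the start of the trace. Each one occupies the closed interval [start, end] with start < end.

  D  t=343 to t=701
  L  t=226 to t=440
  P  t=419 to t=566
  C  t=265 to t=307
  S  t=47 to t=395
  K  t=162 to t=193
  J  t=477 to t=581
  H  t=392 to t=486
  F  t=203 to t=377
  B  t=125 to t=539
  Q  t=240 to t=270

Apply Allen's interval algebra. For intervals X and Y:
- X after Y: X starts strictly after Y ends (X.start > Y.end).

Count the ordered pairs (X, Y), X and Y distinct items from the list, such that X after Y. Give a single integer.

Checking all 110 ordered pairs for relation 'after'; matching pairs in alphabetical order:
(C, K): C after K ✓
(D, C): D after C ✓
(D, K): D after K ✓
(D, Q): D after Q ✓
(F, K): F after K ✓
(H, C): H after C ✓
(H, F): H after F ✓
(H, K): H after K ✓
(H, Q): H after Q ✓
(J, C): J after C ✓
(J, F): J after F ✓
(J, K): J after K ✓
(J, L): J after L ✓
(J, Q): J after Q ✓
(J, S): J after S ✓
(L, K): L after K ✓
(P, C): P after C ✓
(P, F): P after F ✓
(P, K): P after K ✓
(P, Q): P after Q ✓
(P, S): P after S ✓
(Q, K): Q after K ✓
Count: 22.

22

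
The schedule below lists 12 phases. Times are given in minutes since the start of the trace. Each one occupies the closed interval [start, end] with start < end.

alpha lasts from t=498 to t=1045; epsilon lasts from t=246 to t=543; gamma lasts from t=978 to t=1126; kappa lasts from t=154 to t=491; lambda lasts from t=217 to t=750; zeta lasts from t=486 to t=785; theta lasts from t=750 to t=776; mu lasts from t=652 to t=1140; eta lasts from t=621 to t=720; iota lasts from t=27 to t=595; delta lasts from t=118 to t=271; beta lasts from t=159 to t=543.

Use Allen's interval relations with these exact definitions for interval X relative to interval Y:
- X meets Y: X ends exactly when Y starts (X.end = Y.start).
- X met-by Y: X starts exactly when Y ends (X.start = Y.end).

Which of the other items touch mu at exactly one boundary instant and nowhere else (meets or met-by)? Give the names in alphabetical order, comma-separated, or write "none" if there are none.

Target mu = [t=652, t=1140].
alpha [t=498, t=1045] → overlaps → no.
beta [t=159, t=543] → before → no.
delta [t=118, t=271] → before → no.
epsilon [t=246, t=543] → before → no.
eta [t=621, t=720] → overlaps → no.
gamma [t=978, t=1126] → during → no.
iota [t=27, t=595] → before → no.
kappa [t=154, t=491] → before → no.
lambda [t=217, t=750] → overlaps → no.
theta [t=750, t=776] → during → no.
zeta [t=486, t=785] → overlaps → no.
Result: none.

none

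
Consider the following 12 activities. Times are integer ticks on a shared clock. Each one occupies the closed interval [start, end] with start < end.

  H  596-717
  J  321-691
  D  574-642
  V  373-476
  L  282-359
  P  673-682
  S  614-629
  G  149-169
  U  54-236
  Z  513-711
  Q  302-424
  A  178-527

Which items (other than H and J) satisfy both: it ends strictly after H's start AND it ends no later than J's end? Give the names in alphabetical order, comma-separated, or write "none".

Conditions: its end is strictly after H's start (X.end > 596) AND its end is no later than J's end (X.end <= 691).
A: end 527 > 596? ✗; end 527 <= 691? ✓ → no.
D: end 642 > 596? ✓; end 642 <= 691? ✓ → yes.
G: end 169 > 596? ✗; end 169 <= 691? ✓ → no.
L: end 359 > 596? ✗; end 359 <= 691? ✓ → no.
P: end 682 > 596? ✓; end 682 <= 691? ✓ → yes.
Q: end 424 > 596? ✗; end 424 <= 691? ✓ → no.
S: end 629 > 596? ✓; end 629 <= 691? ✓ → yes.
U: end 236 > 596? ✗; end 236 <= 691? ✓ → no.
V: end 476 > 596? ✗; end 476 <= 691? ✓ → no.
Z: end 711 > 596? ✓; end 711 <= 691? ✗ → no.
Result: D, P, S.

D, P, S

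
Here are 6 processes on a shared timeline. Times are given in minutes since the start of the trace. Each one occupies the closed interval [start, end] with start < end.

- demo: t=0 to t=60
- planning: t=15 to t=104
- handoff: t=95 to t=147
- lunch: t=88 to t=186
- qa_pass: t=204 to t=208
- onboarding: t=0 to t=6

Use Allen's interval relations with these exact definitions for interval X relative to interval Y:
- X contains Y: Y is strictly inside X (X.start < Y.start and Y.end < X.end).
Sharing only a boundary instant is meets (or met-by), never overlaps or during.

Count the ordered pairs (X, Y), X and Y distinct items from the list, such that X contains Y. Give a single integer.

Checking all 30 ordered pairs for relation 'contains'; matching pairs in alphabetical order:
(lunch, handoff): lunch contains handoff ✓
Count: 1.

1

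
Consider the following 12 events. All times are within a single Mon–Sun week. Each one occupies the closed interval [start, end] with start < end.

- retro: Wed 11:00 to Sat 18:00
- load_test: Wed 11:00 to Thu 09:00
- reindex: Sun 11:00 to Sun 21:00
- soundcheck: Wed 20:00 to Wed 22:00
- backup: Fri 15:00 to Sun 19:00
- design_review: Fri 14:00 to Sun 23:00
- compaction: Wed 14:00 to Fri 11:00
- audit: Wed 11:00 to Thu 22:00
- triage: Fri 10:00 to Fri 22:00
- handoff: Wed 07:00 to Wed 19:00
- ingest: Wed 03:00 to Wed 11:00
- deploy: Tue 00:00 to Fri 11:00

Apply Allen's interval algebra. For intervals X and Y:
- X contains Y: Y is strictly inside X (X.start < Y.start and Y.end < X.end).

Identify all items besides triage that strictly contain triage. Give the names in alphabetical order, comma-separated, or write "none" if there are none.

Target triage = [Fri 10:00, Fri 22:00].
audit [Wed 11:00, Thu 22:00] → before → no.
backup [Fri 15:00, Sun 19:00] → overlapped-by → no.
compaction [Wed 14:00, Fri 11:00] → overlaps → no.
deploy [Tue 00:00, Fri 11:00] → overlaps → no.
design_review [Fri 14:00, Sun 23:00] → overlapped-by → no.
handoff [Wed 07:00, Wed 19:00] → before → no.
ingest [Wed 03:00, Wed 11:00] → before → no.
load_test [Wed 11:00, Thu 09:00] → before → no.
reindex [Sun 11:00, Sun 21:00] → after → no.
retro [Wed 11:00, Sat 18:00] → contains → yes.
soundcheck [Wed 20:00, Wed 22:00] → before → no.
Result: retro.

retro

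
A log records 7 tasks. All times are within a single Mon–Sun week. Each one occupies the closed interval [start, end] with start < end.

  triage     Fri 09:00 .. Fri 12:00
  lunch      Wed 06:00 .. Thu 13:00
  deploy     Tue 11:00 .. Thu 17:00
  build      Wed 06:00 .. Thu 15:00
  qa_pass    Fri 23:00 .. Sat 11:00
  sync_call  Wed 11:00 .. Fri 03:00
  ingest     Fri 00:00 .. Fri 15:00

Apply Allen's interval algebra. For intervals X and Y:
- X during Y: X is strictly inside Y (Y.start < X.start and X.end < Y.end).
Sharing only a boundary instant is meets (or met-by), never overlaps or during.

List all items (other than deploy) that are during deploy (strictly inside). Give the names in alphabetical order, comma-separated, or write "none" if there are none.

Target deploy = [Tue 11:00, Thu 17:00].
build [Wed 06:00, Thu 15:00] → during → yes.
ingest [Fri 00:00, Fri 15:00] → after → no.
lunch [Wed 06:00, Thu 13:00] → during → yes.
qa_pass [Fri 23:00, Sat 11:00] → after → no.
sync_call [Wed 11:00, Fri 03:00] → overlapped-by → no.
triage [Fri 09:00, Fri 12:00] → after → no.
Result: build, lunch.

build, lunch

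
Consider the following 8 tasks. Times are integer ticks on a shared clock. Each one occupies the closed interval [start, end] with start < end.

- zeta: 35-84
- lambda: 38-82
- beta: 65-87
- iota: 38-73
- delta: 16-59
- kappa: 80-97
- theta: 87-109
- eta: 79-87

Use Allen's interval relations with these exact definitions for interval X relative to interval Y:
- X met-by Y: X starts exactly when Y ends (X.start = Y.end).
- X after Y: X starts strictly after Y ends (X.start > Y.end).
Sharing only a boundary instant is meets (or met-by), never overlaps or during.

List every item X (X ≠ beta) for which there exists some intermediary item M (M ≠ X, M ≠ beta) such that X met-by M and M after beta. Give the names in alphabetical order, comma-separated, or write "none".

Target beta = [65, 87].
Intermediaries M with M after beta: none.
Union: none.

none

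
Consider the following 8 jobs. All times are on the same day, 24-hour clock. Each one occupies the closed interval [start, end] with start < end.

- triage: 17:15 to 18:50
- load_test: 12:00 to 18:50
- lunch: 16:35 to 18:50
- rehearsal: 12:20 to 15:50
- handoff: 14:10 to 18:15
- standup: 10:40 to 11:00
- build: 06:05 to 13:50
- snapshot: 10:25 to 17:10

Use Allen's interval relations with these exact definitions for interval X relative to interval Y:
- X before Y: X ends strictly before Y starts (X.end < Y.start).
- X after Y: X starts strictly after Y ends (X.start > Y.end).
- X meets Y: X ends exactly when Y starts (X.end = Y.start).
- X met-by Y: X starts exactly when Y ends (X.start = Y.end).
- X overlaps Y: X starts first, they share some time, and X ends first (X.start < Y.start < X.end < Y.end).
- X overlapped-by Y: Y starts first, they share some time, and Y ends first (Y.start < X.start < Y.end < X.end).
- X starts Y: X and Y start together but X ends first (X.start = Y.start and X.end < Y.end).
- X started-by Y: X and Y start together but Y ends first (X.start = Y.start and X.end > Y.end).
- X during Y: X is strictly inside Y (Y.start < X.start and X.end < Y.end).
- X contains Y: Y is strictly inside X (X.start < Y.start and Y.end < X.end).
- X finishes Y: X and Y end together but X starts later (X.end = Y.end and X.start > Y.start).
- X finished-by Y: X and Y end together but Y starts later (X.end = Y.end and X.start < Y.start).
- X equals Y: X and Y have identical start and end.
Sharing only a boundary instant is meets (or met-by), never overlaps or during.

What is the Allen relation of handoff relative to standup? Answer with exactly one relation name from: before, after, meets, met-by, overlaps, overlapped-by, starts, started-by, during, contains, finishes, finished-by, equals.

handoff = [14:10, 18:15]; standup = [10:40, 11:00].
Compare endpoints: handoff.start > standup.start, handoff.start > standup.end, handoff.end > standup.start, handoff.end > standup.end.
That pattern is 'after'.

after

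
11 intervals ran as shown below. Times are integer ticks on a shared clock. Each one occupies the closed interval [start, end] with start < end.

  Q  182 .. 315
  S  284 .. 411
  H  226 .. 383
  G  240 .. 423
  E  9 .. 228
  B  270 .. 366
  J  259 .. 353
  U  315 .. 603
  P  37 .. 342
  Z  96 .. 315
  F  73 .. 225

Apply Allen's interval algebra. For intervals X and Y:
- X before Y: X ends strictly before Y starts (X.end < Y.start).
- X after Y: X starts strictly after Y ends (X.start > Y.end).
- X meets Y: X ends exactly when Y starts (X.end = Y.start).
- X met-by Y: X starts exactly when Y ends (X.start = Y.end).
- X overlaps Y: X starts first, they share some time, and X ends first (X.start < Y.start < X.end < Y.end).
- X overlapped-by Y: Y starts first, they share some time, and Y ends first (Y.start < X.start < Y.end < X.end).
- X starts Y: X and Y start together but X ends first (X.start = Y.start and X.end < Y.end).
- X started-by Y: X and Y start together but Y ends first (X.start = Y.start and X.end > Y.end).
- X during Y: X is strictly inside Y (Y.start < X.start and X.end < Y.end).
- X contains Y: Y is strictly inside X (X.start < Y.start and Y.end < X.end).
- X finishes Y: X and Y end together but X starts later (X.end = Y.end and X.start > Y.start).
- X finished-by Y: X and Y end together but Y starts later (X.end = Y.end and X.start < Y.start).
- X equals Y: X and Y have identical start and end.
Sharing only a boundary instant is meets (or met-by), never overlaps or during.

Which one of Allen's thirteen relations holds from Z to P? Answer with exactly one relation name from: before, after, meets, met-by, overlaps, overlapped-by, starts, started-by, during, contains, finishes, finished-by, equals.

during

Z = [96, 315]; P = [37, 342].
Compare endpoints: Z.start > P.start, Z.start < P.end, Z.end > P.start, Z.end < P.end.
That pattern is 'during'.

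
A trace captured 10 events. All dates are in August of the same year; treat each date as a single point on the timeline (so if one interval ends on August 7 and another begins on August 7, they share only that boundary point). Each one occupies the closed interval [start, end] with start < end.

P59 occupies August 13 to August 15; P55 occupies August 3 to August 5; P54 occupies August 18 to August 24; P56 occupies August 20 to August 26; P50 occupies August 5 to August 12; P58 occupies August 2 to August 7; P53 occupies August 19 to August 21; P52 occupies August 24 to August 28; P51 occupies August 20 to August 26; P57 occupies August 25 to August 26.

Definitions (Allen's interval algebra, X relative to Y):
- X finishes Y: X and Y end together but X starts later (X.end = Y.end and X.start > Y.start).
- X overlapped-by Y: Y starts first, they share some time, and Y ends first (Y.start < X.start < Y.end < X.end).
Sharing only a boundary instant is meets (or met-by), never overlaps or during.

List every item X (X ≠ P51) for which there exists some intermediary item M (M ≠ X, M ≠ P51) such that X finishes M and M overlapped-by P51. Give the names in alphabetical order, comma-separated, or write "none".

none

Target P51 = [August 20, August 26].
Intermediaries M with M overlapped-by P51: P52.
Via P52 — items with X finishes P52: none.
Union: none.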